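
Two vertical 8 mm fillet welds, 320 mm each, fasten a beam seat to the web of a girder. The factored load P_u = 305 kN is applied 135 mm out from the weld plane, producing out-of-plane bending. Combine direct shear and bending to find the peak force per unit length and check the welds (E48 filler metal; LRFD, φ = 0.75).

f_max ≈ 1300 N/mm; NOT adequate

E48XX → F_EXX = 480 MPa.
L_w = 2 × 320 = 640 mm; section modulus (unit throat) S = 2 × L²/6 = 34130 mm².
Direct shear f_v = P/L_w = 305×10³/640 = 476.6 N/mm.
Moment M = P × e = 305×10³ × 135 = 41175000 N·mm; bending f_b = M/S = 1206 N/mm.
f_max = √(f_v² + f_b²) = √(476.6² + 1206²) = 1297 N/mm.
φr_n = 0.75 × 0.6 × 480 × (0.707 × 8) = 1222 N/mm → NOT adequate.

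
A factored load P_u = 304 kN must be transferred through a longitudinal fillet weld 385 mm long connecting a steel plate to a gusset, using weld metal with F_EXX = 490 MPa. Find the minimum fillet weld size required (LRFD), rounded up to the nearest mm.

Total weld length L = 385 mm.
Required throat t_e = P_u / (φ × 0.6 F_EXX × L) = 304 / (0.75 × 0.6 × 490 × 385 × 10⁻³) = 3.581 mm.
Required leg w = t_e / 0.707 = 5.065 mm → use 6 mm.

w = 6 mm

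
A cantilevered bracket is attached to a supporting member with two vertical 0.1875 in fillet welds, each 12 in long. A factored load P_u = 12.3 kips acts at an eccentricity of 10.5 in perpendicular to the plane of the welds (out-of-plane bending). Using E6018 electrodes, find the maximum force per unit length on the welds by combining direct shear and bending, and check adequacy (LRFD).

f_max ≈ 2.74 kip/in; adequate

E60XX → F_EXX = 60 ksi.
L_w = 2 × 12 = 24 in; section modulus (unit throat) S = 2 × L²/6 = 48 in².
Direct shear f_v = P/L_w = 12.3/24 = 0.5125 kip/in.
Moment M = P × e = 12.3 × 10.5 = 129.15 kip·in; bending f_b = M/S = 2.691 kip/in.
f_max = √(f_v² + f_b²) = √(0.5125² + 2.691²) = 2.739 kip/in.
φr_n = 0.75 × 0.6 × 60 × (0.707 × 0.1875) = 3.579 kip/in → adequate.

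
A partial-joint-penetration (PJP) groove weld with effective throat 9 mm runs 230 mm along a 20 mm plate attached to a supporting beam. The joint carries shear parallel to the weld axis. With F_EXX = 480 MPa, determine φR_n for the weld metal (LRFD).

φR_n ≈ 447 kN

Effective throat (given) t_e = 9 mm.
A_we = 9 × 230 = 2070 mm².
F_nw = 0.6 F_EXX = 288 MPa.
φR_n = 0.75 × 288 × 2070 × 10⁻³ = 447.1 kN.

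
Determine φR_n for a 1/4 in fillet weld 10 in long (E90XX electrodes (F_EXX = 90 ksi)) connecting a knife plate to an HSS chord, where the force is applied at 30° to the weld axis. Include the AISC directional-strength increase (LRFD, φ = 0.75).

t_e = 0.707 × 0.25 = 0.1767 in; A_we = 0.1767 × 10 = 1.767 in².
Directional factor: 1.0 + 0.5 sin^1.5(30°) = 1.177.
F_nw = 0.6 × 90 × 1.177 = 63.55 ksi.
φR_n = 0.75 × 63.55 × 1.767 = 84.24 kip.

φR_n ≈ 84.2 kip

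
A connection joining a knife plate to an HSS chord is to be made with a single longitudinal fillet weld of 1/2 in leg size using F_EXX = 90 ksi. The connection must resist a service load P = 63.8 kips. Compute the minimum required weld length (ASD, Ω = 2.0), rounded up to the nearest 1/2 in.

L = 7 in

Throat t_e = 0.707 × 0.5 = 0.3535 in.
r_n/Ω = (0.6 × 90 × 0.3535) / 2.0 = 9.544 kip/in.
L_req = P / (r_n/Ω) = 63.8 / 9.544 = 6.684 in total.
Round up → use L = 7 in.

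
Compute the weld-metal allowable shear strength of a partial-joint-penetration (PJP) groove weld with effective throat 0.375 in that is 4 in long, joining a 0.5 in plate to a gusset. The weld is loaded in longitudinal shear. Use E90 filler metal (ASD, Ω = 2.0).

E90XX → F_EXX = 90 ksi.
Effective throat (given) t_e = 0.375 in.
A_we = 0.375 × 4 = 1.5 in².
F_nw = 0.6 F_EXX = 54 ksi.
R_n/Ω = (54 × 1.5) / 2.0 = 40.5 kips.

R_n/Ω ≈ 40.5 kips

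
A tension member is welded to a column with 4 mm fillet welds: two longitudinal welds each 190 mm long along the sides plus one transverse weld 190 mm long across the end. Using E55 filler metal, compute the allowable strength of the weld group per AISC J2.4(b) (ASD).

R_n/Ω ≈ 284 kN

E55XX → F_EXX = 550 MPa.
t_e = 0.707 × 4 = 2.828 mm.
R_nwl = 0.6 × 550 × 2.828 × 380 × 10⁻³ = 354.6 kN (longitudinal, 2 welds).
R_nwt = 0.6 × 550 × 2.828 × 190 × 10⁻³ = 177.3 kN (transverse, base value).
(i) R_nwl + R_nwt = 531.9 kN; (ii) 0.85 R_nwl + 1.5 R_nwt = 567.4 kN.
R_n = max = 567.4 kN [governs: (ii)]; R_n/Ω = 283.7 kN.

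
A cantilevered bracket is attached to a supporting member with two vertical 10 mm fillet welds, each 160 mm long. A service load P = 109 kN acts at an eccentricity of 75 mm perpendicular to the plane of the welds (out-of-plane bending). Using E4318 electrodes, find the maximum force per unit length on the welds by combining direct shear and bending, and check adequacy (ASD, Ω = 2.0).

f_max ≈ 1020 N/mm; NOT adequate

E43XX → F_EXX = 430 MPa.
L_w = 2 × 160 = 320 mm; section modulus (unit throat) S = 2 × L²/6 = 8533 mm².
Direct shear f_v = P/L_w = 109×10³/320 = 340.6 N/mm.
Moment M = P × e = 109×10³ × 75 = 8175000 N·mm; bending f_b = M/S = 958 N/mm.
f_max = √(f_v² + f_b²) = √(340.6² + 958²) = 1017 N/mm.
r_n/Ω = (1/2.0) × 0.6 × 430 × (0.707 × 10) = 912 N/mm → NOT adequate.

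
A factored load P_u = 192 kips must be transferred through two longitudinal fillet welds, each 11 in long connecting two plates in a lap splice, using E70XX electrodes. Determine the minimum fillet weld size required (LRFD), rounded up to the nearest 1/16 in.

E70XX → F_EXX = 70 ksi.
Total weld length L = 22 in.
Required throat t_e = P_u / (φ × 0.6 F_EXX × L) = 192 / (0.75 × 0.6 × 70 × 22) = 0.2771 in.
Required leg w = t_e / 0.707 = 0.3919 in → use 7/16 in.

w = 7/16 in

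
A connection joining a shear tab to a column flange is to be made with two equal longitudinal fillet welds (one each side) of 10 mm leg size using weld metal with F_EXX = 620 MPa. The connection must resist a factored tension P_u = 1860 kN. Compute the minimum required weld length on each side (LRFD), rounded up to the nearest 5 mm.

L = 475 mm on each side

Throat t_e = 0.707 × 10 = 7.07 mm.
φr_n = 0.75 × 0.6 × 620 × 7.07 × 10⁻³ = 1.973 kN/mm.
L_req = P_u / φr_n = 1860 / 1.973 = 943 mm total.
Per side: 943 / 2 = 471.5 mm.
Round up → use L = 475 mm on each side.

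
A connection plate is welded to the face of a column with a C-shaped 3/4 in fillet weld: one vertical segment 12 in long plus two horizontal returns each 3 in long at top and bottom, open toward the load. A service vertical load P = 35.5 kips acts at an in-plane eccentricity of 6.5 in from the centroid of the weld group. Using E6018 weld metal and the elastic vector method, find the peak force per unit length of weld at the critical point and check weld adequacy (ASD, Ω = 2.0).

f_max ≈ 5.11 kip/in; adequate

E60XX → F_EXX = 60 ksi.
Total weld length L_w = 18 in. Treat welds as unit-width lines.
Centroid: x̄ = 2×3×1.5 / 18 = 0.5 in from the vertical weld.
Polar moment about centroid: J = I_x + I_y = [12³/12 + 2×3×6²] + [12×0.5² + 2(3³/12 + 3×1²)] = 373.5 in³.
Direct shear f_v = P/L_w = 35.5 / 18 = 1.972 kip/in (vertical).
Torsion M = P·e = 35.5 × 6.5 = 230.75 kip·in.
Critical point at (x, y) = (2.5, 6) from centroid. f_tx = M·y/J = 3.707 kip/in; f_ty = M·x/J = 1.545 kip/in.
Resultant f_max = √[f_tx² + (f_v + f_ty)²] = √[3.707² + (1.972 + 1.545)²] = 5.11 kip/in.
Capacity per unit length: r_n/Ω = (1/2.0) × 0.6 × 60 × (0.707 × 0.75) = 9.544 kip/in.
5.11 ≤ 9.544 → adequate.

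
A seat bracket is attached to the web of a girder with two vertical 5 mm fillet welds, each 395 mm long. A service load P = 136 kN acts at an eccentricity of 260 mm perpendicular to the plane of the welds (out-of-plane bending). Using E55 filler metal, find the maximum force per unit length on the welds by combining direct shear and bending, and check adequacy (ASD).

f_max ≈ 701 N/mm; NOT adequate

E55XX → F_EXX = 550 MPa.
L_w = 2 × 395 = 790 mm; section modulus (unit throat) S = 2 × L²/6 = 52010 mm².
Direct shear f_v = P/L_w = 136×10³/790 = 172.2 N/mm.
Moment M = P × e = 136×10³ × 260 = 35360000 N·mm; bending f_b = M/S = 679.9 N/mm.
f_max = √(f_v² + f_b²) = √(172.2² + 679.9²) = 701.3 N/mm.
r_n/Ω = (1/2.0) × 0.6 × 550 × (0.707 × 5) = 583.3 N/mm → NOT adequate.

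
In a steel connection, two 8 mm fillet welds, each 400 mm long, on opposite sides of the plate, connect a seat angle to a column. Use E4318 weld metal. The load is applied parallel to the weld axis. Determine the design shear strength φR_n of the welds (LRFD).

φR_n ≈ 876 kN

E43XX → F_EXX = 430 MPa.
Effective throat t_e = 0.707 × 8 = 5.656 mm.
Total length L = 800 mm; A_we = 5.656 × 800 = 4525 mm².
F_nw = 0.6 F_EXX = 0.6 × 430 = 258 MPa.
φR_n = 0.75 × 258 × 4525 × 10⁻³ = 875.5 kN.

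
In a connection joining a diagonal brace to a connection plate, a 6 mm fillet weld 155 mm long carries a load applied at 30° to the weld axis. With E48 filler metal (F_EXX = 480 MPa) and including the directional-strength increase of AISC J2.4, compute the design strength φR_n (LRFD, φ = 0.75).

φR_n ≈ 167 kN

t_e = 0.707 × 6 = 4.242 mm; A_we = 4.242 × 155 = 657.5 mm².
Directional factor: 1.0 + 0.5 sin^1.5(30°) = 1.177.
F_nw = 0.6 × 480 × 1.177 = 338.9 MPa.
φR_n = 0.75 × 338.9 × 657.5 × 10⁻³ = 167.1 kN.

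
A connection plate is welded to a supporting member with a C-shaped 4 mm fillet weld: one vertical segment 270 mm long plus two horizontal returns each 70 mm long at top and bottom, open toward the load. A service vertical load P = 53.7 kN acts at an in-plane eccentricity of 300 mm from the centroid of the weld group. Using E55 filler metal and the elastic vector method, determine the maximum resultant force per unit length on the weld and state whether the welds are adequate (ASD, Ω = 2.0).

f_max ≈ 607 N/mm; NOT adequate

E55XX → F_EXX = 550 MPa.
Total weld length L_w = 410 mm. Treat welds as unit-width lines.
Centroid: x̄ = 2×70×35 / 410 = 11.95 mm from the vertical weld.
Polar moment about centroid: J = I_x + I_y = [270³/12 + 2×70×135²] + [270×11.95² + 2(70³/12 + 70×23.05²)] = 4362000 mm³.
Direct shear f_v = P/L_w = 53.7×10³ / 410 = 131 N/mm (vertical).
Torsion M = P·e = 53.7×10³ × 300 = 16110000 N·mm.
Critical point at (x, y) = (58.05, 135) from centroid. f_tx = M·y/J = 498.6 N/mm; f_ty = M·x/J = 214.4 N/mm.
Resultant f_max = √[f_tx² + (f_v + f_ty)²] = √[498.6² + (131 + 214.4)²] = 606.5 N/mm.
Capacity per unit length: r_n/Ω = (1/2.0) × 0.6 × 550 × (0.707 × 4) = 466.6 N/mm.
606.5 > 466.6 → NOT adequate.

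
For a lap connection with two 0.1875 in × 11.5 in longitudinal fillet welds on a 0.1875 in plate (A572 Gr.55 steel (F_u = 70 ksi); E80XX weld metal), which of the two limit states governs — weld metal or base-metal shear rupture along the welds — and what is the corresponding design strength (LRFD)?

E80XX → F_EXX = 80 ksi.
t_e = 0.707 × 0.1875 = 0.1326 in; L = 23 in.
Weld metal: φR_n = 0.75 × 0.6 × 80 × 0.1326 × 23 = 109.8 kips.
Base metal (shear rupture): φR_n = 0.75 × 0.6 × 70 × 0.1875 × 23 = 135.8 kips.
Governing: weld metal.

φR_n ≈ 110 kips (weld metal governs)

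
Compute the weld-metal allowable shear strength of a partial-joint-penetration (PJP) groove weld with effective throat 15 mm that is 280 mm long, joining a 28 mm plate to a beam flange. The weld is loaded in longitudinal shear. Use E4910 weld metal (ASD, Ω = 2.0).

R_n/Ω ≈ 617 kN

E49XX → F_EXX = 490 MPa.
Effective throat (given) t_e = 15 mm.
A_we = 15 × 280 = 4200 mm².
F_nw = 0.6 F_EXX = 294 MPa.
R_n/Ω = (294 × 4200) / 2.0 × 10⁻³ = 617.4 kN.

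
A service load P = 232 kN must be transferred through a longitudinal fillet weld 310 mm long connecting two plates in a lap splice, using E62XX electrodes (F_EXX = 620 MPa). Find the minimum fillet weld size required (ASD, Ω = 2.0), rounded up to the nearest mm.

Total weld length L = 310 mm.
Required throat t_e = P × Ω / (0.6 F_EXX × L) = 232 × 2.0 / (0.6 × 620 × 310 × 10⁻³) = 4.024 mm.
Required leg w = t_e / 0.707 = 5.691 mm → use 6 mm.

w = 6 mm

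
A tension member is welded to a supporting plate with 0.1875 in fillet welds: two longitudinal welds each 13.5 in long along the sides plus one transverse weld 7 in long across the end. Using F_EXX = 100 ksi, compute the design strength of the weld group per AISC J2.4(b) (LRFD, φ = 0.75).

φR_n ≈ 203 kip

t_e = 0.707 × 0.1875 = 0.1326 in.
R_nwl = 0.6 × 100 × 0.1326 × 27 = 214.8 kip (longitudinal, 2 welds).
R_nwt = 0.6 × 100 × 0.1326 × 7 = 55.68 kip (transverse, base value).
(i) R_nwl + R_nwt = 270.4 kip; (ii) 0.85 R_nwl + 1.5 R_nwt = 266.1 kip.
R_n = max = 270.4 kip [governs: (i)]; φR_n = 202.8 kip.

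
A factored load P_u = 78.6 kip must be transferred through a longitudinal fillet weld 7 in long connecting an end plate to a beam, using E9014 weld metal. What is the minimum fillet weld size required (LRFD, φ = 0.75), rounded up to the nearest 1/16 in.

E90XX → F_EXX = 90 ksi.
Total weld length L = 7 in.
Required throat t_e = P_u / (φ × 0.6 F_EXX × L) = 78.6 / (0.75 × 0.6 × 90 × 7) = 0.2772 in.
Required leg w = t_e / 0.707 = 0.3921 in → use 7/16 in.

w = 7/16 in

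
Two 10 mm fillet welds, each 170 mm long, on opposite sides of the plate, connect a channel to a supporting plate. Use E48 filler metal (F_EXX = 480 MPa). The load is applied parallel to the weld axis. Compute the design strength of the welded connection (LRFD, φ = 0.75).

φR_n ≈ 519 kN

Effective throat t_e = 0.707 × 10 = 7.07 mm.
Total length L = 340 mm; A_we = 7.07 × 340 = 2404 mm².
F_nw = 0.6 F_EXX = 0.6 × 480 = 288 MPa.
φR_n = 0.75 × 288 × 2404 × 10⁻³ = 519.2 kN.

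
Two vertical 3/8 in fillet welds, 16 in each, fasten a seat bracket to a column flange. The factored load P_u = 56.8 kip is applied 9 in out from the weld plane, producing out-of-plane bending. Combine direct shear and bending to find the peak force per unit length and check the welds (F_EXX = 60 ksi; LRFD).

L_w = 2 × 16 = 32 in; section modulus (unit throat) S = 2 × L²/6 = 85.33 in².
Direct shear f_v = P/L_w = 56.8/32 = 1.775 kip/in.
Moment M = P × e = 56.8 × 9 = 511.2 kip·in; bending f_b = M/S = 5.991 kip/in.
f_max = √(f_v² + f_b²) = √(1.775² + 5.991²) = 6.248 kip/in.
φr_n = 0.75 × 0.6 × 60 × (0.707 × 0.375) = 7.158 kip/in → adequate.

f_max ≈ 6.25 kip/in; adequate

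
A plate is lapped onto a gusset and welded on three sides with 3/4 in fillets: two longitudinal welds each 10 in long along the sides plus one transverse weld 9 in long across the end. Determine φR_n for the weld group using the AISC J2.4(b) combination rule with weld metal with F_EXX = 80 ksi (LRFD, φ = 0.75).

φR_n ≈ 582 kip

t_e = 0.707 × 0.75 = 0.5302 in.
R_nwl = 0.6 × 80 × 0.5302 × 20 = 509 kip (longitudinal, 2 welds).
R_nwt = 0.6 × 80 × 0.5302 × 9 = 229.1 kip (transverse, base value).
(i) R_nwl + R_nwt = 738.1 kip; (ii) 0.85 R_nwl + 1.5 R_nwt = 776.3 kip.
R_n = max = 776.3 kip [governs: (ii)]; φR_n = 582.2 kip.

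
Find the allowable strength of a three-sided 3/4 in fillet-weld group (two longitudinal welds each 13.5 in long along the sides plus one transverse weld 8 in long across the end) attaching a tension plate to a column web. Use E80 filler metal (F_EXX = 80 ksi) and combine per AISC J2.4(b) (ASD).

R_n/Ω ≈ 445 kip

t_e = 0.707 × 0.75 = 0.5302 in.
R_nwl = 0.6 × 80 × 0.5302 × 27 = 687.2 kip (longitudinal, 2 welds).
R_nwt = 0.6 × 80 × 0.5302 × 8 = 203.6 kip (transverse, base value).
(i) R_nwl + R_nwt = 890.8 kip; (ii) 0.85 R_nwl + 1.5 R_nwt = 889.5 kip.
R_n = max = 890.8 kip [governs: (i)]; R_n/Ω = 445.4 kip.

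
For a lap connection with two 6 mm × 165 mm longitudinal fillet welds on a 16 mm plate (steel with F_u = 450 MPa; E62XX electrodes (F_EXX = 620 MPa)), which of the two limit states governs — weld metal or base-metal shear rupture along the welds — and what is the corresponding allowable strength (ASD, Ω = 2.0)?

t_e = 0.707 × 6 = 4.242 mm; L = 330 mm.
Weld metal: R_n/Ω = (1/2.0) × 0.6 × 620 × 4.242 × 330 × 10⁻³ = 260.4 kN.
Base metal (shear rupture): R_n/Ω = (1/2.0) × 0.6 × 450 × 16 × 330 × 10⁻³ = 712.8 kN.
Governing: weld metal.

R_n/Ω ≈ 260 kN (weld metal governs)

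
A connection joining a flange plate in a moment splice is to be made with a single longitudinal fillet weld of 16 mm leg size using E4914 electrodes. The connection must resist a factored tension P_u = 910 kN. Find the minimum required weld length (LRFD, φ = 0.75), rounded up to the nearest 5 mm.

L = 365 mm

E49XX → F_EXX = 490 MPa.
Throat t_e = 0.707 × 16 = 11.31 mm.
φr_n = 0.75 × 0.6 × 490 × 11.31 × 10⁻³ = 2.494 kN/mm.
L_req = P_u / φr_n = 910 / 2.494 = 364.8 mm total.
Round up → use L = 365 mm.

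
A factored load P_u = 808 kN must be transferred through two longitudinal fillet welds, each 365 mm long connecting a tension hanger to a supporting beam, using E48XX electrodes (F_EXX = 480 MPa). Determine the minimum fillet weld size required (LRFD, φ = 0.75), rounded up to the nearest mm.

Total weld length L = 730 mm.
Required throat t_e = P_u / (φ × 0.6 F_EXX × L) = 808 / (0.75 × 0.6 × 480 × 730 × 10⁻³) = 5.124 mm.
Required leg w = t_e / 0.707 = 7.248 mm → use 8 mm.

w = 8 mm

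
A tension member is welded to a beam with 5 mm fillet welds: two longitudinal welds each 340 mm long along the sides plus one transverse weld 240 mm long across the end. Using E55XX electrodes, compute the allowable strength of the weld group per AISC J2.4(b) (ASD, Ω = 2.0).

E55XX → F_EXX = 550 MPa.
t_e = 0.707 × 5 = 3.535 mm.
R_nwl = 0.6 × 550 × 3.535 × 680 × 10⁻³ = 793.3 kN (longitudinal, 2 welds).
R_nwt = 0.6 × 550 × 3.535 × 240 × 10⁻³ = 280 kN (transverse, base value).
(i) R_nwl + R_nwt = 1073 kN; (ii) 0.85 R_nwl + 1.5 R_nwt = 1094 kN.
R_n = max = 1094 kN [governs: (ii)]; R_n/Ω = 547.1 kN.

R_n/Ω ≈ 547 kN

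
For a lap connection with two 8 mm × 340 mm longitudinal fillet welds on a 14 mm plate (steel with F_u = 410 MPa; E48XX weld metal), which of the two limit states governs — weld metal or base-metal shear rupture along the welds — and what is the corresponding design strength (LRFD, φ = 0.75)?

E48XX → F_EXX = 480 MPa.
t_e = 0.707 × 8 = 5.656 mm; L = 680 mm.
Weld metal: φR_n = 0.75 × 0.6 × 480 × 5.656 × 680 × 10⁻³ = 830.8 kN.
Base metal (shear rupture): φR_n = 0.75 × 0.6 × 410 × 14 × 680 × 10⁻³ = 1756 kN.
Governing: weld metal.

φR_n ≈ 831 kN (weld metal governs)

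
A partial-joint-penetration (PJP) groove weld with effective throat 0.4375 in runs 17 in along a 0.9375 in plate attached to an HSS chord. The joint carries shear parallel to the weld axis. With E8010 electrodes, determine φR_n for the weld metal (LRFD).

φR_n ≈ 268 kip

E80XX → F_EXX = 80 ksi.
Effective throat (given) t_e = 0.4375 in.
A_we = 0.4375 × 17 = 7.438 in².
F_nw = 0.6 F_EXX = 48 ksi.
φR_n = 0.75 × 48 × 7.438 = 267.8 kip.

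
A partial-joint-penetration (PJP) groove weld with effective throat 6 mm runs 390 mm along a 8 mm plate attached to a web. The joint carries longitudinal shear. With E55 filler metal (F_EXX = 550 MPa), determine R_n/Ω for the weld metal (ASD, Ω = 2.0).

Effective throat (given) t_e = 6 mm.
A_we = 6 × 390 = 2340 mm².
F_nw = 0.6 F_EXX = 330 MPa.
R_n/Ω = (330 × 2340) / 2.0 × 10⁻³ = 386.1 kN.

R_n/Ω ≈ 386 kN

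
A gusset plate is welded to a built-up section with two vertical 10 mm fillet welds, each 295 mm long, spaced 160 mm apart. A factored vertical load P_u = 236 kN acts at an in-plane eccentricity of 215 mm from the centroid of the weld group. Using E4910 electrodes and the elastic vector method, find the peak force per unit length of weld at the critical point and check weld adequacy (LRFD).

f_max ≈ 1300 N/mm; adequate

E49XX → F_EXX = 490 MPa.
Total weld length L_w = 590 mm. Treat welds as unit-width lines.
Polar moment about centroid: J = 2[d³/12 + d(b/2)²] = 2[295³/12 + 295×80²] = 8055000 mm³.
Direct shear f_v = P/L_w = 236×10³ / 590 = 400 N/mm (vertical).
Torsion M = P·e = 236×10³ × 215 = 50740000 N·mm.
Critical point at (x, y) = (80, 147.5) from centroid. f_tx = M·y/J = 929.2 N/mm; f_ty = M·x/J = 504 N/mm.
Resultant f_max = √[f_tx² + (f_v + f_ty)²] = √[929.2² + (400 + 504)²] = 1296 N/mm.
Capacity per unit length: φr_n = 0.75 × 0.6 × 490 × (0.707 × 10) = 1559 N/mm.
1296 ≤ 1559 → adequate.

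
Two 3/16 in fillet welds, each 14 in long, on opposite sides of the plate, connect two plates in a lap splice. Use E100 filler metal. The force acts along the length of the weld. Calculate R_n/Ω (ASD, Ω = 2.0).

E100XX → F_EXX = 100 ksi.
Effective throat t_e = 0.707 × 0.1875 = 0.1326 in.
Total length L = 28 in; A_we = 0.1326 × 28 = 3.712 in².
F_nw = 0.6 F_EXX = 0.6 × 100 = 60 ksi.
R_n = 60 × 3.712 = 222.7 kip; R_n/Ω = 222.7/2.0 = 111.4 kip.

R_n/Ω ≈ 111 kip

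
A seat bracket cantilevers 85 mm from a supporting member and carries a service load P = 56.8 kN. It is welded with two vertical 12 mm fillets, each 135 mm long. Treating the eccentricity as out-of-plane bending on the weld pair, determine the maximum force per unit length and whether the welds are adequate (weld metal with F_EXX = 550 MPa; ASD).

f_max ≈ 822 N/mm; adequate

L_w = 2 × 135 = 270 mm; section modulus (unit throat) S = 2 × L²/6 = 6075 mm².
Direct shear f_v = P/L_w = 56.8×10³/270 = 210.4 N/mm.
Moment M = P × e = 56.8×10³ × 85 = 4828000 N·mm; bending f_b = M/S = 794.7 N/mm.
f_max = √(f_v² + f_b²) = √(210.4² + 794.7²) = 822.1 N/mm.
r_n/Ω = (1/2.0) × 0.6 × 550 × (0.707 × 12) = 1400 N/mm → adequate.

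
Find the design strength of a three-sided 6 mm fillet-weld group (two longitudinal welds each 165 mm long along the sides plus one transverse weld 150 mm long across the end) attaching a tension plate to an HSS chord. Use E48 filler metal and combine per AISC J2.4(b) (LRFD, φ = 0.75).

E48XX → F_EXX = 480 MPa.
t_e = 0.707 × 6 = 4.242 mm.
R_nwl = 0.6 × 480 × 4.242 × 330 × 10⁻³ = 403.2 kN (longitudinal, 2 welds).
R_nwt = 0.6 × 480 × 4.242 × 150 × 10⁻³ = 183.3 kN (transverse, base value).
(i) R_nwl + R_nwt = 586.4 kN; (ii) 0.85 R_nwl + 1.5 R_nwt = 617.6 kN.
R_n = max = 617.6 kN [governs: (ii)]; φR_n = 463.2 kN.

φR_n ≈ 463 kN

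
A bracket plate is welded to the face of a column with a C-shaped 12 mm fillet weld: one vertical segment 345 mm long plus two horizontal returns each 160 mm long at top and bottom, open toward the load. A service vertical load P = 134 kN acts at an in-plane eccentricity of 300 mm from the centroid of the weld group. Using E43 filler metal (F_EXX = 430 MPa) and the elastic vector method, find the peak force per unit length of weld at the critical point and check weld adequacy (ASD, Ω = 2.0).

f_max ≈ 713 N/mm; adequate

Total weld length L_w = 665 mm. Treat welds as unit-width lines.
Centroid: x̄ = 2×160×80 / 665 = 38.5 mm from the vertical weld.
Polar moment about centroid: J = I_x + I_y = [345³/12 + 2×160×172.5²] + [345×38.5² + 2(160³/12 + 160×41.5²)] = 14690000 mm³.
Direct shear f_v = P/L_w = 134×10³ / 665 = 201.5 N/mm (vertical).
Torsion M = P·e = 134×10³ × 300 = 40200000 N·mm.
Critical point at (x, y) = (121.5, 172.5) from centroid. f_tx = M·y/J = 472.1 N/mm; f_ty = M·x/J = 332.5 N/mm.
Resultant f_max = √[f_tx² + (f_v + f_ty)²] = √[472.1² + (201.5 + 332.5)²] = 712.8 N/mm.
Capacity per unit length: r_n/Ω = (1/2.0) × 0.6 × 430 × (0.707 × 12) = 1094 N/mm.
712.8 ≤ 1094 → adequate.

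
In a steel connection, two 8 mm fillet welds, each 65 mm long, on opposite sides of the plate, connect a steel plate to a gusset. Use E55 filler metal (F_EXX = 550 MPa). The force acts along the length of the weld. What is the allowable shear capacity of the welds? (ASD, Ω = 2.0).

R_n/Ω ≈ 121 kN

Effective throat t_e = 0.707 × 8 = 5.656 mm.
Total length L = 130 mm; A_we = 5.656 × 130 = 735.3 mm².
F_nw = 0.6 F_EXX = 0.6 × 550 = 330 MPa.
R_n = 330 × 735.3 × 10⁻³ = 242.6 kN; R_n/Ω = 242.6/2.0 = 121.3 kN.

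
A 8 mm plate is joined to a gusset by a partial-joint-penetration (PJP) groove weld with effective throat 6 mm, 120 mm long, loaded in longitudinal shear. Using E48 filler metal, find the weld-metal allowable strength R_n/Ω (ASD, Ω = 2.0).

R_n/Ω ≈ 104 kN

E48XX → F_EXX = 480 MPa.
Effective throat (given) t_e = 6 mm.
A_we = 6 × 120 = 720 mm².
F_nw = 0.6 F_EXX = 288 MPa.
R_n/Ω = (288 × 720) / 2.0 × 10⁻³ = 103.7 kN.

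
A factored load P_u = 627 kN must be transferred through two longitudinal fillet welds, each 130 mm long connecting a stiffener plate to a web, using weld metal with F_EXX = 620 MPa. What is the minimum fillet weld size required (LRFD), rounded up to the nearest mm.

Total weld length L = 260 mm.
Required throat t_e = P_u / (φ × 0.6 F_EXX × L) = 627 / (0.75 × 0.6 × 620 × 260 × 10⁻³) = 8.644 mm.
Required leg w = t_e / 0.707 = 12.23 mm → use 13 mm.

w = 13 mm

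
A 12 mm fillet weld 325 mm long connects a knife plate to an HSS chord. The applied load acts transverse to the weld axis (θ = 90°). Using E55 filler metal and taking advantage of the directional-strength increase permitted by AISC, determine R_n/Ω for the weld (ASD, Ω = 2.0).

R_n/Ω ≈ 682 kN

E55XX → F_EXX = 550 MPa.
t_e = 0.707 × 12 = 8.484 mm; A_we = 8.484 × 325 = 2757 mm².
Directional factor: 1.0 + 0.5 sin^1.5(90°) = 1.5.
F_nw = 0.6 × 550 × 1.5 = 495 MPa.
R_n/Ω = (495 × 2757) / 2.0 × 10⁻³ = 682.4 kN.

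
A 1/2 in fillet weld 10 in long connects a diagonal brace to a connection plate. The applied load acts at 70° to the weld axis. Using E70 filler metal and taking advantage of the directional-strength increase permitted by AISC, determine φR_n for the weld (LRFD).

φR_n ≈ 162 kip

E70XX → F_EXX = 70 ksi.
t_e = 0.707 × 0.5 = 0.3535 in; A_we = 0.3535 × 10 = 3.535 in².
Directional factor: 1.0 + 0.5 sin^1.5(70°) = 1.455.
F_nw = 0.6 × 70 × 1.455 = 61.13 ksi.
φR_n = 0.75 × 61.13 × 3.535 = 162.1 kip.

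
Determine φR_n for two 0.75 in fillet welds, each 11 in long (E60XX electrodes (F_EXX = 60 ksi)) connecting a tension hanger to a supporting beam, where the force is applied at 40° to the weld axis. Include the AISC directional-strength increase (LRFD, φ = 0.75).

φR_n ≈ 396 kip

t_e = 0.707 × 0.75 = 0.5302 in; A_we = 0.5302 × 22 = 11.67 in².
Directional factor: 1.0 + 0.5 sin^1.5(40°) = 1.258.
F_nw = 0.6 × 60 × 1.258 = 45.28 ksi.
φR_n = 0.75 × 45.28 × 11.67 = 396.1 kip.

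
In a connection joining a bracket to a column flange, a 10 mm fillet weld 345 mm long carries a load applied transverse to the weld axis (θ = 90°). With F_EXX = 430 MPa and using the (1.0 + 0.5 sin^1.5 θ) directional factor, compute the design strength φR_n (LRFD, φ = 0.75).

t_e = 0.707 × 10 = 7.07 mm; A_we = 7.07 × 345 = 2439 mm².
Directional factor: 1.0 + 0.5 sin^1.5(90°) = 1.5.
F_nw = 0.6 × 430 × 1.5 = 387 MPa.
φR_n = 0.75 × 387 × 2439 × 10⁻³ = 708 kN.

φR_n ≈ 708 kN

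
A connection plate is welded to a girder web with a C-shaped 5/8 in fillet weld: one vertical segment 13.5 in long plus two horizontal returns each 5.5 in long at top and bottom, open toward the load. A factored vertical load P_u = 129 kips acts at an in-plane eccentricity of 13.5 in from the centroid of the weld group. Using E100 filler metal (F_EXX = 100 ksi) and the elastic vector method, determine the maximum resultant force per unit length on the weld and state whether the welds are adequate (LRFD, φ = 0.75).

Total weld length L_w = 24.5 in. Treat welds as unit-width lines.
Centroid: x̄ = 2×5.5×2.75 / 24.5 = 1.235 in from the vertical weld.
Polar moment about centroid: J = I_x + I_y = [13.5³/12 + 2×5.5×6.75²] + [13.5×1.235² + 2(5.5³/12 + 5.5×1.515²)] = 779.8 in³.
Direct shear f_v = P/L_w = 129 / 24.5 = 5.265 kip/in (vertical).
Torsion M = P·e = 129 × 13.5 = 1741.5 kip·in.
Critical point at (x, y) = (4.265, 6.75) from centroid. f_tx = M·y/J = 15.07 kip/in; f_ty = M·x/J = 9.526 kip/in.
Resultant f_max = √[f_tx² + (f_v + f_ty)²] = √[15.07² + (5.265 + 9.526)²] = 21.12 kip/in.
Capacity per unit length: φr_n = 0.75 × 0.6 × 100 × (0.707 × 0.625) = 19.88 kip/in.
21.12 > 19.88 → NOT adequate.

f_max ≈ 21.1 kip/in; NOT adequate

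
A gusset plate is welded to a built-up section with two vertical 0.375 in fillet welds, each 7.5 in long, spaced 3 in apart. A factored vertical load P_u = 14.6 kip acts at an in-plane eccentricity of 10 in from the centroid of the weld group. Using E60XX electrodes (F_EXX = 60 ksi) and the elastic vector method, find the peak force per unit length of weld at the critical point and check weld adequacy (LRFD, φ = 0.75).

Total weld length L_w = 15 in. Treat welds as unit-width lines.
Polar moment about centroid: J = 2[d³/12 + d(b/2)²] = 2[7.5³/12 + 7.5×1.5²] = 104.1 in³.
Direct shear f_v = P/L_w = 14.6 / 15 = 0.9733 kip/in (vertical).
Torsion M = P·e = 14.6 × 10 = 146 kip·in.
Critical point at (x, y) = (1.5, 3.75) from centroid. f_tx = M·y/J = 5.261 kip/in; f_ty = M·x/J = 2.105 kip/in.
Resultant f_max = √[f_tx² + (f_v + f_ty)²] = √[5.261² + (0.9733 + 2.105)²] = 6.095 kip/in.
Capacity per unit length: φr_n = 0.75 × 0.6 × 60 × (0.707 × 0.375) = 7.158 kip/in.
6.095 ≤ 7.158 → adequate.

f_max ≈ 6.1 kip/in; adequate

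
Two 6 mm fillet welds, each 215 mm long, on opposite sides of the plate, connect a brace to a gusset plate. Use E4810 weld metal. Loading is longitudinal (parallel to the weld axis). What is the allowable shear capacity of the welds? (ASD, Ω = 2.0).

E48XX → F_EXX = 480 MPa.
Effective throat t_e = 0.707 × 6 = 4.242 mm.
Total length L = 430 mm; A_we = 4.242 × 430 = 1824 mm².
F_nw = 0.6 F_EXX = 0.6 × 480 = 288 MPa.
R_n = 288 × 1824 × 10⁻³ = 525.3 kN; R_n/Ω = 525.3/2.0 = 262.7 kN.

R_n/Ω ≈ 263 kN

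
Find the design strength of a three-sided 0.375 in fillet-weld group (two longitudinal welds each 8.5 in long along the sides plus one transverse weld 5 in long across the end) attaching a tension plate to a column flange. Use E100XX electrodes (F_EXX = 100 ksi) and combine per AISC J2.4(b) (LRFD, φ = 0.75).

t_e = 0.707 × 0.375 = 0.2651 in.
R_nwl = 0.6 × 100 × 0.2651 × 17 = 270.4 kip (longitudinal, 2 welds).
R_nwt = 0.6 × 100 × 0.2651 × 5 = 79.54 kip (transverse, base value).
(i) R_nwl + R_nwt = 350 kip; (ii) 0.85 R_nwl + 1.5 R_nwt = 349.2 kip.
R_n = max = 350 kip [governs: (i)]; φR_n = 262.5 kip.

φR_n ≈ 262 kip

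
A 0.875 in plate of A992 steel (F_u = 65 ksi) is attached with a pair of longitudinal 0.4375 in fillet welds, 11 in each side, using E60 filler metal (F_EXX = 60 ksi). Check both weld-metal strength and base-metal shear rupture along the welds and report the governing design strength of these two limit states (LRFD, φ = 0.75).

t_e = 0.707 × 0.4375 = 0.3093 in; L = 22 in.
Weld metal: φR_n = 0.75 × 0.6 × 60 × 0.3093 × 22 = 183.7 kips.
Base metal (shear rupture): φR_n = 0.75 × 0.6 × 65 × 0.875 × 22 = 563.1 kips.
Governing: weld metal.

φR_n ≈ 184 kips (weld metal governs)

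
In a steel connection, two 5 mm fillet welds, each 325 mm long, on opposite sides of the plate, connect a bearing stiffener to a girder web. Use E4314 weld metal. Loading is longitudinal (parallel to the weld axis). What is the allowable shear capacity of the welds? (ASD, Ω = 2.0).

E43XX → F_EXX = 430 MPa.
Effective throat t_e = 0.707 × 5 = 3.535 mm.
Total length L = 650 mm; A_we = 3.535 × 650 = 2298 mm².
F_nw = 0.6 F_EXX = 0.6 × 430 = 258 MPa.
R_n = 258 × 2298 × 10⁻³ = 592.8 kN; R_n/Ω = 592.8/2.0 = 296.4 kN.

R_n/Ω ≈ 296 kN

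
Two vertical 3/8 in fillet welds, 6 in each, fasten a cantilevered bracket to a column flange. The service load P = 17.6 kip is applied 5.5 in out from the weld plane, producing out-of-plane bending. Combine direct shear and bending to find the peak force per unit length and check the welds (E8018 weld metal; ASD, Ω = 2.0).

E80XX → F_EXX = 80 ksi.
L_w = 2 × 6 = 12 in; section modulus (unit throat) S = 2 × L²/6 = 12 in².
Direct shear f_v = P/L_w = 17.6/12 = 1.467 kip/in.
Moment M = P × e = 17.6 × 5.5 = 96.8 kip·in; bending f_b = M/S = 8.067 kip/in.
f_max = √(f_v² + f_b²) = √(1.467² + 8.067²) = 8.199 kip/in.
r_n/Ω = (1/2.0) × 0.6 × 80 × (0.707 × 0.375) = 6.363 kip/in → NOT adequate.

f_max ≈ 8.2 kip/in; NOT adequate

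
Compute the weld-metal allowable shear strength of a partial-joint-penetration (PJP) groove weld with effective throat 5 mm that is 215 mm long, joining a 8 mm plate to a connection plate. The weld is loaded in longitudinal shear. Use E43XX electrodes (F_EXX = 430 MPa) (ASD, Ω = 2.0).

Effective throat (given) t_e = 5 mm.
A_we = 5 × 215 = 1075 mm².
F_nw = 0.6 F_EXX = 258 MPa.
R_n/Ω = (258 × 1075) / 2.0 × 10⁻³ = 138.7 kN.

R_n/Ω ≈ 139 kN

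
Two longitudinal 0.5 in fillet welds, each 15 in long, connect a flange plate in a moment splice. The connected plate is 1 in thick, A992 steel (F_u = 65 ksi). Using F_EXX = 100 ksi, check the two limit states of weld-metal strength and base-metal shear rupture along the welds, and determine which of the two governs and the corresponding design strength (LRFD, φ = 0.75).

φR_n ≈ 477 kip (weld metal governs)

t_e = 0.707 × 0.5 = 0.3535 in; L = 30 in.
Weld metal: φR_n = 0.75 × 0.6 × 100 × 0.3535 × 30 = 477.2 kip.
Base metal (shear rupture): φR_n = 0.75 × 0.6 × 65 × 1 × 30 = 877.5 kip.
Governing: weld metal.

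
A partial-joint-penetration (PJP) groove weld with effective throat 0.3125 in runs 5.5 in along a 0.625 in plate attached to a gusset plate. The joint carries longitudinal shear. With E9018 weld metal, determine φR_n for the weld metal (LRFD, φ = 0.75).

E90XX → F_EXX = 90 ksi.
Effective throat (given) t_e = 0.3125 in.
A_we = 0.3125 × 5.5 = 1.719 in².
F_nw = 0.6 F_EXX = 54 ksi.
φR_n = 0.75 × 54 × 1.719 = 69.61 kip.

φR_n ≈ 69.6 kip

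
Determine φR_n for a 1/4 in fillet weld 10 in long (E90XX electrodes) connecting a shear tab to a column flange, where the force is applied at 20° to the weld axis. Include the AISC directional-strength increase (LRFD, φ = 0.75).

φR_n ≈ 78.7 kips

E90XX → F_EXX = 90 ksi.
t_e = 0.707 × 0.25 = 0.1767 in; A_we = 0.1767 × 10 = 1.767 in².
Directional factor: 1.0 + 0.5 sin^1.5(20°) = 1.1.
F_nw = 0.6 × 90 × 1.1 = 59.4 ksi.
φR_n = 0.75 × 59.4 × 1.767 = 78.74 kips.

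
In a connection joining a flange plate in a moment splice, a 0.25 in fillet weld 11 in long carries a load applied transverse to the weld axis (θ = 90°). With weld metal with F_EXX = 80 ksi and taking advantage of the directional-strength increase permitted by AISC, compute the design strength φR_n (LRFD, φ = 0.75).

t_e = 0.707 × 0.25 = 0.1767 in; A_we = 0.1767 × 11 = 1.944 in².
Directional factor: 1.0 + 0.5 sin^1.5(90°) = 1.5.
F_nw = 0.6 × 80 × 1.5 = 72 ksi.
φR_n = 0.75 × 72 × 1.944 = 105 kips.

φR_n ≈ 105 kips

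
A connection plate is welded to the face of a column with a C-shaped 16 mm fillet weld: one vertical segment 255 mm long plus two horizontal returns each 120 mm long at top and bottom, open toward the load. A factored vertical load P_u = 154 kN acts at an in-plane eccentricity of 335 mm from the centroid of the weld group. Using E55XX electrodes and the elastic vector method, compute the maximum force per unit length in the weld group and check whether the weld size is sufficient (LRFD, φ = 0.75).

f_max ≈ 1540 N/mm; adequate

E55XX → F_EXX = 550 MPa.
Total weld length L_w = 495 mm. Treat welds as unit-width lines.
Centroid: x̄ = 2×120×60 / 495 = 29.09 mm from the vertical weld.
Polar moment about centroid: J = I_x + I_y = [255³/12 + 2×120×127.5²] + [255×29.09² + 2(120³/12 + 120×30.91²)] = 6016000 mm³.
Direct shear f_v = P/L_w = 154×10³ / 495 = 311.1 N/mm (vertical).
Torsion M = P·e = 154×10³ × 335 = 51590000 N·mm.
Critical point at (x, y) = (90.91, 127.5) from centroid. f_tx = M·y/J = 1093 N/mm; f_ty = M·x/J = 779.5 N/mm.
Resultant f_max = √[f_tx² + (f_v + f_ty)²] = √[1093² + (311.1 + 779.5)²] = 1544 N/mm.
Capacity per unit length: φr_n = 0.75 × 0.6 × 550 × (0.707 × 16) = 2800 N/mm.
1544 ≤ 2800 → adequate.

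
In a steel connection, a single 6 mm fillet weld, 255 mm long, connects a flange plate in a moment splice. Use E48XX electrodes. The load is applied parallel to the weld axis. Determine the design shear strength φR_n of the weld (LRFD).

φR_n ≈ 234 kN

E48XX → F_EXX = 480 MPa.
Effective throat t_e = 0.707 × 6 = 4.242 mm.
Total length L = 255 mm; A_we = 4.242 × 255 = 1082 mm².
F_nw = 0.6 F_EXX = 0.6 × 480 = 288 MPa.
φR_n = 0.75 × 288 × 1082 × 10⁻³ = 233.6 kN.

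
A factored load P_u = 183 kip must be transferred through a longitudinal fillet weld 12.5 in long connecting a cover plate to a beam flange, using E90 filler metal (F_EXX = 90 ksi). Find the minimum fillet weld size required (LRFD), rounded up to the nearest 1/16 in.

w = 9/16 in

Total weld length L = 12.5 in.
Required throat t_e = P_u / (φ × 0.6 F_EXX × L) = 183 / (0.75 × 0.6 × 90 × 12.5) = 0.3615 in.
Required leg w = t_e / 0.707 = 0.5113 in → use 9/16 in.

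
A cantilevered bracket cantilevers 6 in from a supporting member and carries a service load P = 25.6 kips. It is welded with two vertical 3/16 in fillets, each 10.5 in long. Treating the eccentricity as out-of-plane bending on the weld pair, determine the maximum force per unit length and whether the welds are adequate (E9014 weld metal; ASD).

f_max ≈ 4.35 kip/in; NOT adequate

E90XX → F_EXX = 90 ksi.
L_w = 2 × 10.5 = 21 in; section modulus (unit throat) S = 2 × L²/6 = 36.75 in².
Direct shear f_v = P/L_w = 25.6/21 = 1.219 kip/in.
Moment M = P × e = 25.6 × 6 = 153.6 kip·in; bending f_b = M/S = 4.18 kip/in.
f_max = √(f_v² + f_b²) = √(1.219² + 4.18²) = 4.354 kip/in.
r_n/Ω = (1/2.0) × 0.6 × 90 × (0.707 × 0.1875) = 3.579 kip/in → NOT adequate.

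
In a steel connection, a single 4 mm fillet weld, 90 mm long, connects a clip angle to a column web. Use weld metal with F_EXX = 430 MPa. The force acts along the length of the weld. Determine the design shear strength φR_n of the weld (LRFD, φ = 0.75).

Effective throat t_e = 0.707 × 4 = 2.828 mm.
Total length L = 90 mm; A_we = 2.828 × 90 = 254.5 mm².
F_nw = 0.6 F_EXX = 0.6 × 430 = 258 MPa.
φR_n = 0.75 × 258 × 254.5 × 10⁻³ = 49.25 kN.

φR_n ≈ 49.2 kN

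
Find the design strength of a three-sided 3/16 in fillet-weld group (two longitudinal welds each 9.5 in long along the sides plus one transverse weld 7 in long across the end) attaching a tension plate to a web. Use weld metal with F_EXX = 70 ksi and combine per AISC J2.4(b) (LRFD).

φR_n ≈ 111 kips

t_e = 0.707 × 0.1875 = 0.1326 in.
R_nwl = 0.6 × 70 × 0.1326 × 19 = 105.8 kips (longitudinal, 2 welds).
R_nwt = 0.6 × 70 × 0.1326 × 7 = 38.97 kips (transverse, base value).
(i) R_nwl + R_nwt = 144.8 kips; (ii) 0.85 R_nwl + 1.5 R_nwt = 148.4 kips.
R_n = max = 148.4 kips [governs: (ii)]; φR_n = 111.3 kips.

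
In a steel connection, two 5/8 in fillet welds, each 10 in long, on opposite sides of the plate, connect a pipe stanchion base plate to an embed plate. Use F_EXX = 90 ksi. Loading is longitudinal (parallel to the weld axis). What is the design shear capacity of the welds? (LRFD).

φR_n ≈ 358 kips

Effective throat t_e = 0.707 × 0.625 = 0.4419 in.
Total length L = 20 in; A_we = 0.4419 × 20 = 8.837 in².
F_nw = 0.6 F_EXX = 0.6 × 90 = 54 ksi.
φR_n = 0.75 × 54 × 8.837 = 357.9 kips.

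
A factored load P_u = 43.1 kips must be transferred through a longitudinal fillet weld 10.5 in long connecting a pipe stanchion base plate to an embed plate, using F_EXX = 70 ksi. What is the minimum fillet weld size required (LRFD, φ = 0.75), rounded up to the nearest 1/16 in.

w = 3/16 in

Total weld length L = 10.5 in.
Required throat t_e = P_u / (φ × 0.6 F_EXX × L) = 43.1 / (0.75 × 0.6 × 70 × 10.5) = 0.1303 in.
Required leg w = t_e / 0.707 = 0.1843 in → use 3/16 in.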